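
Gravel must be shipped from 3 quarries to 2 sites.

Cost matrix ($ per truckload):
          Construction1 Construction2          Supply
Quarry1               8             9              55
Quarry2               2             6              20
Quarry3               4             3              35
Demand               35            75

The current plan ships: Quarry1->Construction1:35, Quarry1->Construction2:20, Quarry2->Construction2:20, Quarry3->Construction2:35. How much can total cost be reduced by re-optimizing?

60

Current plan cost = 35·8 + 20·9 + 20·6 + 35·3 = $685.
Optimal plan:
  Quarry1 to Construction1: 15 truckloads
  Quarry1 to Construction2: 40 truckloads
  Quarry2 to Construction1: 20 truckloads
  Quarry3 to Construction2: 35 truckloads
Optimal cost = $625.
Saving = 685 − 625 = $60.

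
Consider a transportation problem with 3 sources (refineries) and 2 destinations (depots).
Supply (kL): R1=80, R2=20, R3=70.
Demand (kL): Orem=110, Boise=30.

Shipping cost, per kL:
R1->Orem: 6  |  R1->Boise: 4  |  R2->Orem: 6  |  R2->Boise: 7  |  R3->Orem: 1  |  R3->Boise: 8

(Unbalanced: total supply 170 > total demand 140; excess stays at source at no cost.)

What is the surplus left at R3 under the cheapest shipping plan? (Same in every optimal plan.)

0

An optimal plan:
  R1–Orem: 20 × 6 = 120
  R1–Boise: 30 × 4 = 120
  R2–Orem: 20 × 6 = 120
  R3–Orem: 70 × 1 = 70
Total cost = 430.
R3 ships 70 of its 70, leaving 0.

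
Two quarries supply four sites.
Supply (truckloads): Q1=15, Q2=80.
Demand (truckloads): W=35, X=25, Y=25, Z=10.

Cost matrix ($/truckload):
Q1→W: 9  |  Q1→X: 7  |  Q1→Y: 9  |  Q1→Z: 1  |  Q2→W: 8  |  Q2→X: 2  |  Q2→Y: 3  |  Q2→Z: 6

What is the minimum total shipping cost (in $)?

420

Optimal allocation:
  Q1–W: 5 × $9 = $45
  Q1–Z: 10 × $1 = $10
  Q2–W: 30 × $8 = $240
  Q2–X: 25 × $2 = $50
  Q2–Y: 25 × $3 = $75
Total = 45 + 10 + 240 + 50 + 75 = $420.
(Supply check: Q1 ships 15; Q2 ships 80.)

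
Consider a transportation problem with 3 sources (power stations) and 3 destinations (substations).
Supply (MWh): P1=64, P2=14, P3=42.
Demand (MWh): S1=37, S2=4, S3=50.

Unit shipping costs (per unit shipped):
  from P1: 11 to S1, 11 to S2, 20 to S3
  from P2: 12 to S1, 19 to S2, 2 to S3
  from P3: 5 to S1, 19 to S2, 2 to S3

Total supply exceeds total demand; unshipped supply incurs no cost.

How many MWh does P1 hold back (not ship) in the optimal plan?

29

An optimal plan:
  P1–S1: 31 × 11 = 341
  P1–S2: 4 × 11 = 44
  P2–S3: 14 × 2 = 28
  P3–S1: 6 × 5 = 30
  P3–S3: 36 × 2 = 72
Total cost = 515.
P1 ships 35 of its 64, leaving 29.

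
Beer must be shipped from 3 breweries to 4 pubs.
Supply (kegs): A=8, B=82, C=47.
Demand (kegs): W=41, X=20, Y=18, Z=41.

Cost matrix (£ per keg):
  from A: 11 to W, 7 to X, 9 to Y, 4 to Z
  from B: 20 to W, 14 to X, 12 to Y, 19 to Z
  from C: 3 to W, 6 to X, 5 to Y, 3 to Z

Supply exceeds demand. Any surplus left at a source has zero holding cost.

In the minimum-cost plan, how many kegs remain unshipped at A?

An optimal plan:
  A→Z: 8 × £4 = £32
  B→X: 20 × £14 = £280
  B→Y: 18 × £12 = £216
  B→Z: 27 × £19 = £513
  C→W: 41 × £3 = £123
  C→Z: 6 × £3 = £18
Total cost = £1182.
A ships 8 of its 8, leaving 0.

0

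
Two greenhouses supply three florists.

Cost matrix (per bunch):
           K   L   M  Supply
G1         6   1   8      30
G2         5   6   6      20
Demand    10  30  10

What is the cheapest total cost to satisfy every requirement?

140

One minimum-cost allocation:
  G1→L: 30 × 1 = 30
  G2→K: 10 × 5 = 50
  G2→M: 10 × 6 = 60
Total = 30 + 50 + 60 = 140.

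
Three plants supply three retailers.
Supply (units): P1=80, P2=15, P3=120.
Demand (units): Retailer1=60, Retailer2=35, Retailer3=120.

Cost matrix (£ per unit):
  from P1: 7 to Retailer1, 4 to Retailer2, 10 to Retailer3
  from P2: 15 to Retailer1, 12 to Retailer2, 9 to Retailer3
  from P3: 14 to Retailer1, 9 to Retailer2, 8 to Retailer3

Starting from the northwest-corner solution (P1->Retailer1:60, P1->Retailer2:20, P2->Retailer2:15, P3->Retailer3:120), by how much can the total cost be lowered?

Current plan cost = 60·7 + 20·4 + 15·12 + 120·8 = £1640.
Optimal plan:
  P1->Retailer1: 60 units
  P1->Retailer2: 20 units
  P2->Retailer3: 15 units
  P3->Retailer2: 15 units
  P3->Retailer3: 105 units
Optimal cost = £1610.
Saving = 1640 − 1610 = £30.

30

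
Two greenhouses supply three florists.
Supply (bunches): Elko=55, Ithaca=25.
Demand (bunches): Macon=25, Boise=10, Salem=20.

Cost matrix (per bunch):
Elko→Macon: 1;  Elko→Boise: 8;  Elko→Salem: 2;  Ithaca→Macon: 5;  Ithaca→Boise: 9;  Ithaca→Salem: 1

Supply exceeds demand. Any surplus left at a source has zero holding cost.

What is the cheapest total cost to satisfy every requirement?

125

Optimal allocation:
  Elko→Macon: 25 × 1 = 25
  Elko→Boise: 10 × 8 = 80
  Ithaca→Salem: 20 × 1 = 20
Total = 25 + 80 + 20 = 125.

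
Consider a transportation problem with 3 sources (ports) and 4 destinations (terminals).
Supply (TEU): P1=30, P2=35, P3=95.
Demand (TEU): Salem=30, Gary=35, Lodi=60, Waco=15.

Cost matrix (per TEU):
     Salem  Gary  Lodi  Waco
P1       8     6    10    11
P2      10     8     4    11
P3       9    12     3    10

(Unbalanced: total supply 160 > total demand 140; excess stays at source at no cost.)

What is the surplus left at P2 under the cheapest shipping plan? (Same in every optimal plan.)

20

An optimal plan:
  P1->Gary: 30 TEU
  P2->Salem: 10 TEU
  P2->Gary: 5 TEU
  P3->Salem: 20 TEU
  P3->Lodi: 60 TEU
  P3->Waco: 15 TEU
Total cost = 830.
P2 ships 15 of its 35, leaving 20.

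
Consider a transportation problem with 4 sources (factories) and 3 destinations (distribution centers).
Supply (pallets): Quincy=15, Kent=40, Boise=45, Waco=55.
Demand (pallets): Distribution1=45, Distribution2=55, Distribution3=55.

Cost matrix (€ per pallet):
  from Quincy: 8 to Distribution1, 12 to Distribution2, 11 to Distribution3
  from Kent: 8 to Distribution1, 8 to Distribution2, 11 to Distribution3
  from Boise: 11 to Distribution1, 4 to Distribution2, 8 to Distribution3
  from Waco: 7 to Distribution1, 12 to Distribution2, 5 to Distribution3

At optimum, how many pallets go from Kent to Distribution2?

10

Optimal shipments:
  Quincy→Distribution1: 15 × €8 = €120
  Kent→Distribution1: 30 × €8 = €240
  Kent→Distribution2: 10 × €8 = €80
  Boise→Distribution2: 45 × €4 = €180
  Waco→Distribution3: 55 × €5 = €275
Total cost = €895.
So Kent→Distribution2 carries 10 pallets.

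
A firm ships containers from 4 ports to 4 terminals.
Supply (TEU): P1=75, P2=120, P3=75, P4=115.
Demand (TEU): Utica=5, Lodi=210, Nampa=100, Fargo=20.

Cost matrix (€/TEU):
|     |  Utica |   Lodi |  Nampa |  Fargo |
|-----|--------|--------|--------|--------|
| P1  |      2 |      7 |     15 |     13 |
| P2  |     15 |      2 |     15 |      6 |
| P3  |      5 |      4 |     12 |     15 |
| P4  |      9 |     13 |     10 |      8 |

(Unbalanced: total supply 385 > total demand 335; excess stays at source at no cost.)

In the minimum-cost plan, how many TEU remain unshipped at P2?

0

Minimum-cost shipments:
  P1->Utica: 5 × €2 = €10
  P1->Lodi: 20 × €7 = €140
  P2->Lodi: 115 × €2 = €230
  P2->Fargo: 5 × €6 = €30
  P3->Lodi: 75 × €4 = €300
  P4->Nampa: 100 × €10 = €1000
  P4->Fargo: 15 × €8 = €120
Total cost = €1830.
P2 ships 120 of its 120, leaving 0.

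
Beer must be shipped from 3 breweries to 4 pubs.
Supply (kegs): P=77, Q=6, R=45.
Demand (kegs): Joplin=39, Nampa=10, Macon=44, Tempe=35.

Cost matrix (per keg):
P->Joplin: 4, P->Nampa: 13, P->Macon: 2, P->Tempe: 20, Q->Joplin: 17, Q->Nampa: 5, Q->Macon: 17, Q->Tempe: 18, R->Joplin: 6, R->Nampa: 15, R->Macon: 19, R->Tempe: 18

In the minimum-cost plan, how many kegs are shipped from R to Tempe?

Optimal shipments:
  P→Joplin: 29 × 4 = 116
  P→Nampa: 4 × 13 = 52
  P→Macon: 44 × 2 = 88
  Q→Nampa: 6 × 5 = 30
  R→Joplin: 10 × 6 = 60
  R→Tempe: 35 × 18 = 630
Total cost = 976.
So R→Tempe carries 35 kegs.

35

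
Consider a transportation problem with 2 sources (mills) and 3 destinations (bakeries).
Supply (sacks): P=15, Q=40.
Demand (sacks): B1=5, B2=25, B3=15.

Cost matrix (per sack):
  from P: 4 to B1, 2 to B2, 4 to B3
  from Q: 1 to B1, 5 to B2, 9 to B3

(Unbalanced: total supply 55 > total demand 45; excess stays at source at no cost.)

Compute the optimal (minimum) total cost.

190

An optimal shipping plan:
  P–B3: 15 × 4 = 60
  Q–B1: 5 × 1 = 5
  Q–B2: 25 × 5 = 125
Total = 60 + 5 + 125 = 190.
(Supply check: P ships 15; Q ships 30.)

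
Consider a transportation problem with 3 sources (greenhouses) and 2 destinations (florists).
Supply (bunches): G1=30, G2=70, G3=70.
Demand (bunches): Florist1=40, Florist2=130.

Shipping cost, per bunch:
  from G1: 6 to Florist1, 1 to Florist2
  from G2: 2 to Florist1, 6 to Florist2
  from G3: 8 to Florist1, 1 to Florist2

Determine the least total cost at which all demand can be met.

360

An optimal shipping plan:
  G1 to Florist2: 30 × 1 = 30
  G2 to Florist1: 40 × 2 = 80
  G2 to Florist2: 30 × 6 = 180
  G3 to Florist2: 70 × 1 = 70
Total = 30 + 80 + 180 + 70 = 360.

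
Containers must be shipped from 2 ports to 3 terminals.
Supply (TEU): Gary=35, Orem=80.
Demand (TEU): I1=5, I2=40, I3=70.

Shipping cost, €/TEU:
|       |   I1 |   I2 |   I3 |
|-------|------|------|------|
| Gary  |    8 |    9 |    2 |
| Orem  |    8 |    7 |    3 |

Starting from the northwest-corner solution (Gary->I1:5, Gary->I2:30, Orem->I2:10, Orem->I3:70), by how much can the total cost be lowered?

95

Current plan cost = 5·8 + 30·9 + 10·7 + 70·3 = €590.
Optimal plan:
  Gary–I3: 35 × €2 = €70
  Orem–I1: 5 × €8 = €40
  Orem–I2: 40 × €7 = €280
  Orem–I3: 35 × €3 = €105
Optimal cost = €495.
Saving = 590 − 495 = €95.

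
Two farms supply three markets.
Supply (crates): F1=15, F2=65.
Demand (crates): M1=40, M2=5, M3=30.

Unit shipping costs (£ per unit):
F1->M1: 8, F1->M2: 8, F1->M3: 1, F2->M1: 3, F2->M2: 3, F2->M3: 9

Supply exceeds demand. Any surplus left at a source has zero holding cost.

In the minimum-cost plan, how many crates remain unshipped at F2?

5

An optimal plan:
  F1->M3: 15 × £1 = £15
  F2->M1: 40 × £3 = £120
  F2->M2: 5 × £3 = £15
  F2->M3: 15 × £9 = £135
Total cost = £285.
F2 ships 60 of its 65, leaving 5.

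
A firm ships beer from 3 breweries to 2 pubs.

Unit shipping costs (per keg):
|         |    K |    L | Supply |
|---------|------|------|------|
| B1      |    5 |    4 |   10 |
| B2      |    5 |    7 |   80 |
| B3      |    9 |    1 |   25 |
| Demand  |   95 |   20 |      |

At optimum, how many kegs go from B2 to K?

80

Optimal shipments:
  B1 to K: 10 × 5 = 50
  B2 to K: 80 × 5 = 400
  B3 to K: 5 × 9 = 45
  B3 to L: 20 × 1 = 20
Total cost = 515.
So B2→K carries 80 kegs.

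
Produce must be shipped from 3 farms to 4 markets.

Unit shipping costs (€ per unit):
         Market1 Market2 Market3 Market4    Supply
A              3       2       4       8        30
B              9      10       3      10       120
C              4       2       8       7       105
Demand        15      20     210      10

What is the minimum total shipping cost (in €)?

1130

Optimal allocation:
  A–Market3: 30 × €4 = €120
  B–Market3: 120 × €3 = €360
  C–Market1: 15 × €4 = €60
  C–Market2: 20 × €2 = €40
  C–Market3: 60 × €8 = €480
  C–Market4: 10 × €7 = €70
Total = 120 + 360 + 60 + 40 + 480 + 70 = €1130.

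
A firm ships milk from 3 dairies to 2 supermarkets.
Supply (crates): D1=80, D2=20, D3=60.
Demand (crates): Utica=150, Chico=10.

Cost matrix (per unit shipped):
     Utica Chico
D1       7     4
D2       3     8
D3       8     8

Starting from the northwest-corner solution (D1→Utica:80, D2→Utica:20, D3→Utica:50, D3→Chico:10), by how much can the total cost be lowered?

Current plan cost = 80·7 + 20·3 + 50·8 + 10·8 = 1100.
Optimal plan:
  D1–Utica: 70 × 7 = 490
  D1–Chico: 10 × 4 = 40
  D2–Utica: 20 × 3 = 60
  D3–Utica: 60 × 8 = 480
Optimal cost = 1070.
Saving = 1100 − 1070 = 30.

30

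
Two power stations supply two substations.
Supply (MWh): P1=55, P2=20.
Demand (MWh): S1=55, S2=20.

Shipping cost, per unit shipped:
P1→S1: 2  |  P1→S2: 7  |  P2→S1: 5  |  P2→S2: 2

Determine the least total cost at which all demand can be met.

A cheapest plan:
  P1–S1: 55 × 2 = 110
  P2–S2: 20 × 2 = 40
Total = 110 + 40 = 150.

150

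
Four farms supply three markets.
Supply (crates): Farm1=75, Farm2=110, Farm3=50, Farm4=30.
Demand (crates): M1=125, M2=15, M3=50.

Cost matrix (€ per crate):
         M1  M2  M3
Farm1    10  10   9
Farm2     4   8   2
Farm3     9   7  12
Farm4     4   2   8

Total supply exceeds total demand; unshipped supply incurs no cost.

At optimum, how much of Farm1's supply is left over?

Minimum-cost shipments:
  Farm2->M1: 60 × €4 = €240
  Farm2->M3: 50 × €2 = €100
  Farm3->M1: 50 × €9 = €450
  Farm4->M1: 15 × €4 = €60
  Farm4->M2: 15 × €2 = €30
Total cost = €880.
Farm1 ships 0 of its 75, leaving 75.

75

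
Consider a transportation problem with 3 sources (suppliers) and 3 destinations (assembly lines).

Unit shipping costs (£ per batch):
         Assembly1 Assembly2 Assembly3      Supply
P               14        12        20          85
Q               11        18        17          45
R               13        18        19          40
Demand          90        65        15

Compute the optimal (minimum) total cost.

2165

One minimum-cost allocation:
  P–Assembly1: 5 × £14 = £70
  P–Assembly2: 65 × £12 = £780
  P–Assembly3: 15 × £20 = £300
  Q–Assembly1: 45 × £11 = £495
  R–Assembly1: 40 × £13 = £520
Total = 70 + 780 + 300 + 495 + 520 = £2165.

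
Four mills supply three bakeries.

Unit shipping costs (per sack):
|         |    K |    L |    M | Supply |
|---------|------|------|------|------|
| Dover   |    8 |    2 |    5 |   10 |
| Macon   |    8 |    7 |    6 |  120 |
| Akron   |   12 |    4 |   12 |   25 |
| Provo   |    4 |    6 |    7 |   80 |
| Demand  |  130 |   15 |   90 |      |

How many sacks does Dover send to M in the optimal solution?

Solving gives:
  Dover→M: 10 × 5 = 50
  Macon→K: 40 × 8 = 320
  Macon→M: 80 × 6 = 480
  Akron→K: 10 × 12 = 120
  Akron→L: 15 × 4 = 60
  Provo→K: 80 × 4 = 320
Total cost = 1350.
So Dover→M carries 10 sacks.

10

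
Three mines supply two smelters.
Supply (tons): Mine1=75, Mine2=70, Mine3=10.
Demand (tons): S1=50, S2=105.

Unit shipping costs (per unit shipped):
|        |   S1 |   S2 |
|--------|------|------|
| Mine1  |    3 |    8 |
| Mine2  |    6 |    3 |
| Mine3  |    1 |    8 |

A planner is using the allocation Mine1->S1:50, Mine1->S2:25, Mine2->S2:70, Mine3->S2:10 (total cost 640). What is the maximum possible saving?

Current plan cost = 50·3 + 25·8 + 70·3 + 10·8 = 640.
Optimal plan:
  Mine1->S1: 40 tons
  Mine1->S2: 35 tons
  Mine2->S2: 70 tons
  Mine3->S1: 10 tons
Optimal cost = 620.
Saving = 640 − 620 = 20.

20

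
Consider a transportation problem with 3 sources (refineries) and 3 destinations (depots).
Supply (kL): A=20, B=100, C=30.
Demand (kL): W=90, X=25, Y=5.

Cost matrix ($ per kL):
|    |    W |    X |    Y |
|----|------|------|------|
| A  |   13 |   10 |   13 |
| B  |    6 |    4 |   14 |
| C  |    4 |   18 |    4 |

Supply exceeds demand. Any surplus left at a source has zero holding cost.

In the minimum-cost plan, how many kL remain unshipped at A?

20

Minimum-cost shipments:
  B–W: 65 × $6 = $390
  B–X: 25 × $4 = $100
  C–W: 25 × $4 = $100
  C–Y: 5 × $4 = $20
Total cost = $610.
A ships 0 of its 20, leaving 20.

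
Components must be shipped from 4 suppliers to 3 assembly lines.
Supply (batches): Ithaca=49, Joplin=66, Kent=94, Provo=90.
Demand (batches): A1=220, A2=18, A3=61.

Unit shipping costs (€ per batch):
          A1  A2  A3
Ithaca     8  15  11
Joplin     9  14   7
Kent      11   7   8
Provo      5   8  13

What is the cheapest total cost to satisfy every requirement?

2215

Optimal allocation:
  Ithaca->A1: 49 × €8 = €392
  Joplin->A1: 66 × €9 = €594
  Kent->A1: 15 × €11 = €165
  Kent->A2: 18 × €7 = €126
  Kent->A3: 61 × €8 = €488
  Provo->A1: 90 × €5 = €450
Total = 392 + 594 + 165 + 126 + 488 + 450 = €2215.
(Supply check: Ithaca ships 49; Joplin ships 66; Kent ships 94; Provo ships 90.)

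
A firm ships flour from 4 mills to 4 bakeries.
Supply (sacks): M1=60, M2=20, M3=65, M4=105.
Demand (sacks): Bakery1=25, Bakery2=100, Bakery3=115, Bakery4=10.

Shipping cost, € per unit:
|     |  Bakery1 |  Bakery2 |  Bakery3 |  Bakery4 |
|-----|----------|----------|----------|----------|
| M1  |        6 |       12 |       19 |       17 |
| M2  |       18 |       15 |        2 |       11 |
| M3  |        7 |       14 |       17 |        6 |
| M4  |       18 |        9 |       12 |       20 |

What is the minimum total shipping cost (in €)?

2645

An optimal shipping plan:
  M1→Bakery2: 60 × €12 = €720
  M2→Bakery3: 20 × €2 = €40
  M3→Bakery1: 25 × €7 = €175
  M3→Bakery3: 30 × €17 = €510
  M3→Bakery4: 10 × €6 = €60
  M4→Bakery2: 40 × €9 = €360
  M4→Bakery3: 65 × €12 = €780
Total = 720 + 40 + 175 + 510 + 60 + 360 + 780 = €2645.
(Supply check: M1 ships 60; M2 ships 20; M3 ships 65; M4 ships 105.)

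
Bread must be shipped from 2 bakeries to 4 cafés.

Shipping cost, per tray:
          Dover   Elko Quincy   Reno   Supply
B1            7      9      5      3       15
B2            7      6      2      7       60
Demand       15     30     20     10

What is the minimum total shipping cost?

One minimum-cost allocation:
  B1 to Dover: 5 trays
  B1 to Reno: 10 trays
  B2 to Dover: 10 trays
  B2 to Elko: 30 trays
  B2 to Quincy: 20 trays
Total cost = 355.

355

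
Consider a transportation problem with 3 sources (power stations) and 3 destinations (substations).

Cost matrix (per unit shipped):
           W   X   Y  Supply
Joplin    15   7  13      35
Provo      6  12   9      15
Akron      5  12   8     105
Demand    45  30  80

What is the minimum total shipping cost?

1115

One minimum-cost allocation:
  Joplin->X: 30 × 7 = 210
  Joplin->Y: 5 × 13 = 65
  Provo->Y: 15 × 9 = 135
  Akron->W: 45 × 5 = 225
  Akron->Y: 60 × 8 = 480
Total = 210 + 65 + 135 + 225 + 480 = 1115.
(Supply check: Joplin ships 35; Provo ships 15; Akron ships 105.)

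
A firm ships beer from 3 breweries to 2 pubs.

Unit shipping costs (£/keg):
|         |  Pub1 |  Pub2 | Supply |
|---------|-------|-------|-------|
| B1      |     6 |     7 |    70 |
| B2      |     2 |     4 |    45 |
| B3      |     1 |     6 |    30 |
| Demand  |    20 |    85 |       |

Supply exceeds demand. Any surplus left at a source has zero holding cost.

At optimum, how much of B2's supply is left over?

Minimum-cost shipments:
  B1→Pub2: 30 × £7 = £210
  B2→Pub2: 45 × £4 = £180
  B3→Pub1: 20 × £1 = £20
  B3→Pub2: 10 × £6 = £60
Total cost = £470.
B2 ships 45 of its 45, leaving 0.

0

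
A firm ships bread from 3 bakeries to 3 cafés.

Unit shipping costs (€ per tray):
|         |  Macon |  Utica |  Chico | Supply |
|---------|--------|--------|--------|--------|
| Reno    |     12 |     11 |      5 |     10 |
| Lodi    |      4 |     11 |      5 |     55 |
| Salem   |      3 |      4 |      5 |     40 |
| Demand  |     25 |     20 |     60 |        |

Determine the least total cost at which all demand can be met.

460

One minimum-cost allocation:
  Reno→Chico: 10 × €5 = €50
  Lodi→Macon: 5 × €4 = €20
  Lodi→Chico: 50 × €5 = €250
  Salem→Macon: 20 × €3 = €60
  Salem→Utica: 20 × €4 = €80
Total = 50 + 20 + 250 + 60 + 80 = €460.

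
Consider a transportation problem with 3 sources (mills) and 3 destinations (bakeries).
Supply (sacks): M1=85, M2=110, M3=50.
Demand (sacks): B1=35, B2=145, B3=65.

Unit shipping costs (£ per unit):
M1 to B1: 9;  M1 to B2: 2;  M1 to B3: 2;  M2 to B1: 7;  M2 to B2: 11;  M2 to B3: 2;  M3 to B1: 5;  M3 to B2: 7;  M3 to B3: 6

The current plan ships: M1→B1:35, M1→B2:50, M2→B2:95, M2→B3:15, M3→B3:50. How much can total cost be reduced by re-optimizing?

785

Current plan cost = 35·9 + 50·2 + 95·11 + 15·2 + 50·6 = £1790.
Optimal plan:
  M1–B2: 85 × £2 = £170
  M2–B1: 35 × £7 = £245
  M2–B2: 10 × £11 = £110
  M2–B3: 65 × £2 = £130
  M3–B2: 50 × £7 = £350
Optimal cost = £1005.
Saving = 1790 − 1005 = £785.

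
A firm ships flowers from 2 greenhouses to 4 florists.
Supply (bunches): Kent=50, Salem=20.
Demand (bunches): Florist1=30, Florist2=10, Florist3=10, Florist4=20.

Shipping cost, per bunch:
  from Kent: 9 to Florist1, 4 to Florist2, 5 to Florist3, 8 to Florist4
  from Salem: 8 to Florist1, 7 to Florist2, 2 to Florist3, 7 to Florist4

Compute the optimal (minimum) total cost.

Optimal allocation:
  Kent to Florist1: 20 × 9 = 180
  Kent to Florist2: 10 × 4 = 40
  Kent to Florist4: 20 × 8 = 160
  Salem to Florist1: 10 × 8 = 80
  Salem to Florist3: 10 × 2 = 20
Total = 180 + 40 + 160 + 80 + 20 = 480.
(Supply check: Kent ships 50; Salem ships 20.)

480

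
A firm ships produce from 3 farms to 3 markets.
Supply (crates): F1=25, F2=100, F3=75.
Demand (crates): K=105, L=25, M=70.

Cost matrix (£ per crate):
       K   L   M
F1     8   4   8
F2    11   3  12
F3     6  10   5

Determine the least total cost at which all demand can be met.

A cheapest plan:
  F1->K: 25 × £8 = £200
  F2->K: 75 × £11 = £825
  F2->L: 25 × £3 = £75
  F3->K: 5 × £6 = £30
  F3->M: 70 × £5 = £350
Total = 200 + 825 + 75 + 30 + 350 = £1480.

1480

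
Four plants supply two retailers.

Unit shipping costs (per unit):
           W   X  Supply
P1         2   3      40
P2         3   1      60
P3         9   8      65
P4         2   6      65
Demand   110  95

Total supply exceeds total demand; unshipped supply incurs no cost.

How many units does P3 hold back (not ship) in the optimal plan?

Minimum-cost shipments:
  P1–W: 40 × 2 = 80
  P2–X: 60 × 1 = 60
  P3–W: 5 × 9 = 45
  P3–X: 35 × 8 = 280
  P4–W: 65 × 2 = 130
Total cost = 595.
P3 ships 40 of its 65, leaving 25.

25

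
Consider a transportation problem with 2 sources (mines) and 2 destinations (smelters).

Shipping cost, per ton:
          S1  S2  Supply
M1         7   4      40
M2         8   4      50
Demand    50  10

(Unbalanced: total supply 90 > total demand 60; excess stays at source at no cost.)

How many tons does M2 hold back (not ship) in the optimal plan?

30

Minimum-cost shipments:
  M1->S1: 40 tons
  M2->S1: 10 tons
  M2->S2: 10 tons
Total cost = 400.
M2 ships 20 of its 50, leaving 30.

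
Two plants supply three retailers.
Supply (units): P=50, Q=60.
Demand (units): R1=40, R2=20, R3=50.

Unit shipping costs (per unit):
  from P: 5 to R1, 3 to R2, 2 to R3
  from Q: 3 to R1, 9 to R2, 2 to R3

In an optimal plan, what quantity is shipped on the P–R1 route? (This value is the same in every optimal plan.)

Optimal shipments:
  P to R2: 20 × 3 = 60
  P to R3: 30 × 2 = 60
  Q to R1: 40 × 3 = 120
  Q to R3: 20 × 2 = 40
Total cost = 280.
The route P→R1 is not used.

0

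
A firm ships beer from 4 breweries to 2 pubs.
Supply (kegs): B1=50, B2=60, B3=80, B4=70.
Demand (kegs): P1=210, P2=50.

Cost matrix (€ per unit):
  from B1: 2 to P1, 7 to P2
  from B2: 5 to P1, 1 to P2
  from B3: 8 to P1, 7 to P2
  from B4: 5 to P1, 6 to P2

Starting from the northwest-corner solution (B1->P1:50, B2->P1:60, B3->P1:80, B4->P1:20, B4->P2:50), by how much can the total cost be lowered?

Current plan cost = 50·2 + 60·5 + 80·8 + 20·5 + 50·6 = €1440.
Optimal plan:
  B1 to P1: 50 × €2 = €100
  B2 to P1: 10 × €5 = €50
  B2 to P2: 50 × €1 = €50
  B3 to P1: 80 × €8 = €640
  B4 to P1: 70 × €5 = €350
Optimal cost = €1190.
Saving = 1440 − 1190 = €250.

250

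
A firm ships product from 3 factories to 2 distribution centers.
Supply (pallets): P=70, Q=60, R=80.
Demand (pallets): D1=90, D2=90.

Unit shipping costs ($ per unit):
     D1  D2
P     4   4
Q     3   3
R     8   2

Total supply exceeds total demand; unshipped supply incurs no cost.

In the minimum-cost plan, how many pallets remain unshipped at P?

30

An optimal plan:
  P→D1: 30 × $4 = $120
  P→D2: 10 × $4 = $40
  Q→D1: 60 × $3 = $180
  R→D2: 80 × $2 = $160
Total cost = $500.
P ships 40 of its 70, leaving 30.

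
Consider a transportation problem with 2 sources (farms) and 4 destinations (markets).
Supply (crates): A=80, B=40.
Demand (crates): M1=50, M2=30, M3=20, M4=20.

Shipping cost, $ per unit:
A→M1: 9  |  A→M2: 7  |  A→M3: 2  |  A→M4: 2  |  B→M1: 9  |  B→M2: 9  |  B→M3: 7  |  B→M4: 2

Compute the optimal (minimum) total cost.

One minimum-cost allocation:
  A–M1: 10 × $9 = $90
  A–M2: 30 × $7 = $210
  A–M3: 20 × $2 = $40
  A–M4: 20 × $2 = $40
  B–M1: 40 × $9 = $360
Total = 90 + 210 + 40 + 40 + 360 = $740.
(Supply check: A ships 80; B ships 40.)

740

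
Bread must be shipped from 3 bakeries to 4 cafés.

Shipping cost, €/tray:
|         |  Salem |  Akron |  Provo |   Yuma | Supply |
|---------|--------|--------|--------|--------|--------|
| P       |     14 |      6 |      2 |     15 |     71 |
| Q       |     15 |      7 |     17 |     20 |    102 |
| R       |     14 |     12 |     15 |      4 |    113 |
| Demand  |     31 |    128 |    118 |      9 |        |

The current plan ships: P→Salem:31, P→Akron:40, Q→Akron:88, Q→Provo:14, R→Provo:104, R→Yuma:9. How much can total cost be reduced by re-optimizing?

Current plan cost = 31·14 + 40·6 + 88·7 + 14·17 + 104·15 + 9·4 = €3124.
Optimal plan:
  P→Provo: 71 trays
  Q→Akron: 102 trays
  R→Salem: 31 trays
  R→Akron: 26 trays
  R→Provo: 47 trays
  R→Yuma: 9 trays
Optimal cost = €2343.
Saving = 3124 − 2343 = €781.

781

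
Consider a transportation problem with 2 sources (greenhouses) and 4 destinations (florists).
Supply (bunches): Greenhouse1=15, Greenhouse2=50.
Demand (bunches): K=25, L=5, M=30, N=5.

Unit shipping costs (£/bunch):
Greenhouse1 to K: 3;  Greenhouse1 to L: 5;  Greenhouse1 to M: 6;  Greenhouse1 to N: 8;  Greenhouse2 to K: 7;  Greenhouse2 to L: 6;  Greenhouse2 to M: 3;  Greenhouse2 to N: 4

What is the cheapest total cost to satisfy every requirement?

255

An optimal shipping plan:
  Greenhouse1–K: 15 × £3 = £45
  Greenhouse2–K: 10 × £7 = £70
  Greenhouse2–L: 5 × £6 = £30
  Greenhouse2–M: 30 × £3 = £90
  Greenhouse2–N: 5 × £4 = £20
Total = 45 + 70 + 30 + 90 + 20 = £255.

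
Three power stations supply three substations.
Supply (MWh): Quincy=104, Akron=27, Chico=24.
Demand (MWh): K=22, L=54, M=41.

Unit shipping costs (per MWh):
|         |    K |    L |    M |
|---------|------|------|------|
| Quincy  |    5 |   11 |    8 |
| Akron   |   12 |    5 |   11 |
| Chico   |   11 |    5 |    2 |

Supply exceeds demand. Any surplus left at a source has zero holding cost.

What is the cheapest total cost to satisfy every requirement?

A cheapest plan:
  Quincy to K: 22 × 5 = 110
  Quincy to L: 27 × 11 = 297
  Quincy to M: 17 × 8 = 136
  Akron to L: 27 × 5 = 135
  Chico to M: 24 × 2 = 48
Total = 110 + 297 + 136 + 135 + 48 = 726.

726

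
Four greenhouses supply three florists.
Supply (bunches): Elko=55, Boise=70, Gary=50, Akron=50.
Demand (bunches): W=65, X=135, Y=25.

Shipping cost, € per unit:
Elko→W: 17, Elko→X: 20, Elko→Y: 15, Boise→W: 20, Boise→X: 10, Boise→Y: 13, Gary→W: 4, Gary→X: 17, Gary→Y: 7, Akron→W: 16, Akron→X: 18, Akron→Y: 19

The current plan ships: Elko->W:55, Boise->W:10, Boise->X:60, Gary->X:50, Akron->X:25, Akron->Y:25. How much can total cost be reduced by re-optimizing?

Current plan cost = 55·17 + 10·20 + 60·10 + 50·17 + 25·18 + 25·19 = €3510.
Optimal plan:
  Elko->W: 15 × €17 = €255
  Elko->X: 15 × €20 = €300
  Elko->Y: 25 × €15 = €375
  Boise->X: 70 × €10 = €700
  Gary->W: 50 × €4 = €200
  Akron->X: 50 × €18 = €900
Optimal cost = €2730.
Saving = 3510 − 2730 = €780.

780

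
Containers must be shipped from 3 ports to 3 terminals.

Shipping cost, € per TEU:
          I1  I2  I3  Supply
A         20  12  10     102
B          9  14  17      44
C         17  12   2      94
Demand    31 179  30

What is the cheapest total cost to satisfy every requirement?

One minimum-cost allocation:
  A->I2: 102 × €12 = €1224
  B->I1: 31 × €9 = €279
  B->I2: 13 × €14 = €182
  C->I2: 64 × €12 = €768
  C->I3: 30 × €2 = €60
Total = 1224 + 279 + 182 + 768 + 60 = €2513.

2513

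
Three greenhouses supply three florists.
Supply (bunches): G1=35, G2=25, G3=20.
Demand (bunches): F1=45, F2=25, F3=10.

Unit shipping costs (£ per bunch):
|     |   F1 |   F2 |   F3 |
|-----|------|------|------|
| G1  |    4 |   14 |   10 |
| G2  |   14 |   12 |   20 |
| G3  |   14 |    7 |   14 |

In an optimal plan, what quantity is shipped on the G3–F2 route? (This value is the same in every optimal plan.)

Optimal shipments:
  G1->F1: 35 × £4 = £140
  G2->F1: 10 × £14 = £140
  G2->F2: 15 × £12 = £180
  G3->F2: 10 × £7 = £70
  G3->F3: 10 × £14 = £140
Total cost = £670.
So G3→F2 carries 10 bunches.

10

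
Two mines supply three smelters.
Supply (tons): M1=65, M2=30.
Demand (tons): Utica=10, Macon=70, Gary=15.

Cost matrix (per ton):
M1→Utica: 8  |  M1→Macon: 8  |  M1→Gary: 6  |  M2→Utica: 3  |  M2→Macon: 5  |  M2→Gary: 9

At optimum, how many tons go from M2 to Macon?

20

The minimum-cost plan:
  M1→Macon: 50 × 8 = 400
  M1→Gary: 15 × 6 = 90
  M2→Utica: 10 × 3 = 30
  M2→Macon: 20 × 5 = 100
Total cost = 620.
So M2→Macon carries 20 tons.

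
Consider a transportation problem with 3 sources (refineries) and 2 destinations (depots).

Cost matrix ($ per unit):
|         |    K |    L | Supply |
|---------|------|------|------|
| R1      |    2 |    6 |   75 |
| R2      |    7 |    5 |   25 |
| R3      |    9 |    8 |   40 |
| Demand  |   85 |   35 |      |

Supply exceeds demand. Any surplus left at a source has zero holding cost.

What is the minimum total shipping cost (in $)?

An optimal shipping plan:
  R1->K: 75 × $2 = $150
  R2->L: 25 × $5 = $125
  R3->K: 10 × $9 = $90
  R3->L: 10 × $8 = $80
Total = 150 + 125 + 90 + 80 = $445.
(Supply check: R1 ships 75; R2 ships 25; R3 ships 20.)

445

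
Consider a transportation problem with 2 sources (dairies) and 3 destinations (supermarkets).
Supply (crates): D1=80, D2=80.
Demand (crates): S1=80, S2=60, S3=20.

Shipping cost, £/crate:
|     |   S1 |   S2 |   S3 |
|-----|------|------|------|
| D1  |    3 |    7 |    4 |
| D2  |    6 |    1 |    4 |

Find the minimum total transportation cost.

380

An optimal shipping plan:
  D1 to S1: 80 × £3 = £240
  D2 to S2: 60 × £1 = £60
  D2 to S3: 20 × £4 = £80
Total = 240 + 60 + 80 = £380.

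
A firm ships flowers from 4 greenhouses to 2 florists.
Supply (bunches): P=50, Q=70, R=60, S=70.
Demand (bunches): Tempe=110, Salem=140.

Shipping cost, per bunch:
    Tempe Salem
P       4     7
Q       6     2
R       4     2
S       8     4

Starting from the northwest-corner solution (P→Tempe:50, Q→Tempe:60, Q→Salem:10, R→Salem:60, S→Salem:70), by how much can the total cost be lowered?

Current plan cost = 50·4 + 60·6 + 10·2 + 60·2 + 70·4 = 980.
Optimal plan:
  P->Tempe: 50 × 4 = 200
  Q->Salem: 70 × 2 = 140
  R->Tempe: 60 × 4 = 240
  S->Salem: 70 × 4 = 280
Optimal cost = 860.
Saving = 980 − 860 = 120.

120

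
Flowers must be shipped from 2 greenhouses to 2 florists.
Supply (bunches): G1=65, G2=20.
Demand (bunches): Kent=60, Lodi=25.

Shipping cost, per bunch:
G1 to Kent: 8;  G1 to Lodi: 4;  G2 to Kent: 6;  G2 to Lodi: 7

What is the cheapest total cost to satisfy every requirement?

540

An optimal shipping plan:
  G1->Kent: 40 × 8 = 320
  G1->Lodi: 25 × 4 = 100
  G2->Kent: 20 × 6 = 120
Total = 320 + 100 + 120 = 540.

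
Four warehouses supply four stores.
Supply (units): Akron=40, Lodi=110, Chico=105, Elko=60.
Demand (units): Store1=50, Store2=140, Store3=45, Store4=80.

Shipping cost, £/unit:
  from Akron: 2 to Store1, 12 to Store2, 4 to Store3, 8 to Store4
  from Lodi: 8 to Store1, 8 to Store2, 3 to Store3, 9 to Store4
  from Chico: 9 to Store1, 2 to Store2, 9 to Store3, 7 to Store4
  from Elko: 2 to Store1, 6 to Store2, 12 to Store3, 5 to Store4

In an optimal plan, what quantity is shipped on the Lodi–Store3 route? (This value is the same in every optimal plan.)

45

Optimal shipments:
  Akron–Store1: 40 × £2 = £80
  Lodi–Store2: 35 × £8 = £280
  Lodi–Store3: 45 × £3 = £135
  Lodi–Store4: 30 × £9 = £270
  Chico–Store2: 105 × £2 = £210
  Elko–Store1: 10 × £2 = £20
  Elko–Store4: 50 × £5 = £250
Total cost = £1245.
So Lodi→Store3 carries 45 units.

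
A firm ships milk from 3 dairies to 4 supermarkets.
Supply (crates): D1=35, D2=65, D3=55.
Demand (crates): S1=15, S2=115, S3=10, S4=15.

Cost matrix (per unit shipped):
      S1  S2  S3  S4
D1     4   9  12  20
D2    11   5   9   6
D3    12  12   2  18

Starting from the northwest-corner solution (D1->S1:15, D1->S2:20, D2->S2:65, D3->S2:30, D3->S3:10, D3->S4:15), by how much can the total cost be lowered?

75

Current plan cost = 15·4 + 20·9 + 65·5 + 30·12 + 10·2 + 15·18 = 1215.
Optimal plan:
  D1–S1: 15 × 4 = 60
  D1–S2: 20 × 9 = 180
  D2–S2: 50 × 5 = 250
  D2–S4: 15 × 6 = 90
  D3–S2: 45 × 12 = 540
  D3–S3: 10 × 2 = 20
Optimal cost = 1140.
Saving = 1215 − 1140 = 75.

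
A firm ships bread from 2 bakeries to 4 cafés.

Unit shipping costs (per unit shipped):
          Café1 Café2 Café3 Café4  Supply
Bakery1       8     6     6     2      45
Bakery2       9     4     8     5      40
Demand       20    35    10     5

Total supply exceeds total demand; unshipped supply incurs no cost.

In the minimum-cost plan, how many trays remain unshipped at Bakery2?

Minimum-cost shipments:
  Bakery1 to Café1: 20 × 8 = 160
  Bakery1 to Café3: 10 × 6 = 60
  Bakery1 to Café4: 5 × 2 = 10
  Bakery2 to Café2: 35 × 4 = 140
Total cost = 370.
Bakery2 ships 35 of its 40, leaving 5.

5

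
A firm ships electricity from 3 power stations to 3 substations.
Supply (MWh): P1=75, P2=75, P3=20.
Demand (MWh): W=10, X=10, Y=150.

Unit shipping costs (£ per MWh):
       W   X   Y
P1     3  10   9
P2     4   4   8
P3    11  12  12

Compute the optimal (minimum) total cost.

1415

An optimal shipping plan:
  P1->W: 10 × £3 = £30
  P1->Y: 65 × £9 = £585
  P2->X: 10 × £4 = £40
  P2->Y: 65 × £8 = £520
  P3->Y: 20 × £12 = £240
Total = 30 + 585 + 40 + 520 + 240 = £1415.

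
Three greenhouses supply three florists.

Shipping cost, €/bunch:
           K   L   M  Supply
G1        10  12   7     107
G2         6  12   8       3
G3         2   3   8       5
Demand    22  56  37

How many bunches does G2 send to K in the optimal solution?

Optimal shipments:
  G1→K: 19 × €10 = €190
  G1→L: 51 × €12 = €612
  G1→M: 37 × €7 = €259
  G2→K: 3 × €6 = €18
  G3→L: 5 × €3 = €15
Total cost = €1094.
So G2→K carries 3 bunches.

3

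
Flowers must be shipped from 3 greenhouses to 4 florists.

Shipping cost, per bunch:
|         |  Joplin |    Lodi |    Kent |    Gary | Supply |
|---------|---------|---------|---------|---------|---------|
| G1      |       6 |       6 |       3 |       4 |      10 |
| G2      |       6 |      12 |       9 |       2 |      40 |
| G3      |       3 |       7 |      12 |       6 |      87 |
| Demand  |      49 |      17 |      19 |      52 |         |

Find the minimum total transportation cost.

One minimum-cost allocation:
  G1→Kent: 10 × 3 = 30
  G2→Gary: 40 × 2 = 80
  G3→Joplin: 49 × 3 = 147
  G3→Lodi: 17 × 7 = 119
  G3→Kent: 9 × 12 = 108
  G3→Gary: 12 × 6 = 72
Total = 30 + 80 + 147 + 119 + 108 + 72 = 556.

556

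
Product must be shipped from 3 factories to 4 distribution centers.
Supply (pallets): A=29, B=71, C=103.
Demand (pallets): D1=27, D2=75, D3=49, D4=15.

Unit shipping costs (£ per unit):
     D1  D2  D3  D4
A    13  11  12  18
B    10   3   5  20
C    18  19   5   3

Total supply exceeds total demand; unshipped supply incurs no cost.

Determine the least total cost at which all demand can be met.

An optimal shipping plan:
  A→D1: 25 × £13 = £325
  A→D2: 4 × £11 = £44
  B→D2: 71 × £3 = £213
  C→D1: 2 × £18 = £36
  C→D3: 49 × £5 = £245
  C→D4: 15 × £3 = £45
Total = 325 + 44 + 213 + 36 + 245 + 45 = £908.
(Supply check: A ships 29; B ships 71; C ships 66.)

908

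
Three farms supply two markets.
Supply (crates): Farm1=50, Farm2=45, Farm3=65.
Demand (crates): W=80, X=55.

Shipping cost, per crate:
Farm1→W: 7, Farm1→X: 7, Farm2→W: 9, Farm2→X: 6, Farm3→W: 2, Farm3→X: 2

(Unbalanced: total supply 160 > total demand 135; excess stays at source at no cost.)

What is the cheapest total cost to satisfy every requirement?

One minimum-cost allocation:
  Farm1–W: 15 × 7 = 105
  Farm1–X: 10 × 7 = 70
  Farm2–X: 45 × 6 = 270
  Farm3–W: 65 × 2 = 130
Total = 105 + 70 + 270 + 130 = 575.

575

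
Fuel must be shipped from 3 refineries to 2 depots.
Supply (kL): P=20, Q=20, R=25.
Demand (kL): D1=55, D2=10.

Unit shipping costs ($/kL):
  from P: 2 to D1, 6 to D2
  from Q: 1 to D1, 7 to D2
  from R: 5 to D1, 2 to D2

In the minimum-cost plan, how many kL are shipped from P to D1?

20

Solving gives:
  P–D1: 20 × $2 = $40
  Q–D1: 20 × $1 = $20
  R–D1: 15 × $5 = $75
  R–D2: 10 × $2 = $20
Total cost = $155.
So P→D1 carries 20 kL.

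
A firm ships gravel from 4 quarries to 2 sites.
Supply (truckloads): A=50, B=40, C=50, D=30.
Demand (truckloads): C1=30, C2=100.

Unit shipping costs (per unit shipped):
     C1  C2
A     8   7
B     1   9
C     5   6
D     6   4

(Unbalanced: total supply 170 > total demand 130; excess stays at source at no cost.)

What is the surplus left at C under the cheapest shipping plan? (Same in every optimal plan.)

Minimum-cost shipments:
  A→C2: 20 truckloads
  B→C1: 30 truckloads
  C→C2: 50 truckloads
  D→C2: 30 truckloads
Total cost = 590.
C ships 50 of its 50, leaving 0.

0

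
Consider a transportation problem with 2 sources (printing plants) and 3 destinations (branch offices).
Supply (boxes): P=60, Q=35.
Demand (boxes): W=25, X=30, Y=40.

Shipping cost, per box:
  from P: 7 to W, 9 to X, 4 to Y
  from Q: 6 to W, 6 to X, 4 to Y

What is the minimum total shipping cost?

510

One minimum-cost allocation:
  P–W: 20 × 7 = 140
  P–Y: 40 × 4 = 160
  Q–W: 5 × 6 = 30
  Q–X: 30 × 6 = 180
Total = 140 + 160 + 30 + 180 = 510.
(Supply check: P ships 60; Q ships 35.)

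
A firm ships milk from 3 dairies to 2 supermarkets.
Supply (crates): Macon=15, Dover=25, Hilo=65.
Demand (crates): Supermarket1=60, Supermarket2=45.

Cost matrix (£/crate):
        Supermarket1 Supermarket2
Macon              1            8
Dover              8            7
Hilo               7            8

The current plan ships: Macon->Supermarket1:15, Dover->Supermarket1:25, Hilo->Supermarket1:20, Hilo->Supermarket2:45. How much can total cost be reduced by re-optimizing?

Current plan cost = 15·1 + 25·8 + 20·7 + 45·8 = £715.
Optimal plan:
  Macon to Supermarket1: 15 × £1 = £15
  Dover to Supermarket2: 25 × £7 = £175
  Hilo to Supermarket1: 45 × £7 = £315
  Hilo to Supermarket2: 20 × £8 = £160
Optimal cost = £665.
Saving = 715 − 665 = £50.

50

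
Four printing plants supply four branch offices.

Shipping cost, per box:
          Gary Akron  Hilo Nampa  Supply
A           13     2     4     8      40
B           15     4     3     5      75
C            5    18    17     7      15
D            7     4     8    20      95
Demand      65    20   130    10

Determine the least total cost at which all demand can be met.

An optimal shipping plan:
  A->Hilo: 40 × 4 = 160
  B->Hilo: 75 × 3 = 225
  C->Gary: 5 × 5 = 25
  C->Nampa: 10 × 7 = 70
  D->Gary: 60 × 7 = 420
  D->Akron: 20 × 4 = 80
  D->Hilo: 15 × 8 = 120
Total = 160 + 225 + 25 + 70 + 420 + 80 + 120 = 1100.
(Supply check: A ships 40; B ships 75; C ships 15; D ships 95.)

1100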